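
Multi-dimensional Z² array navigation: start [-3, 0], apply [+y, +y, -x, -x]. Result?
(-5, 2)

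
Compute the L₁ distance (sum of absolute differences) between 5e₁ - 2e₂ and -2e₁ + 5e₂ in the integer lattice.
14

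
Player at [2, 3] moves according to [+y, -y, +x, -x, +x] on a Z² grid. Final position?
(3, 3)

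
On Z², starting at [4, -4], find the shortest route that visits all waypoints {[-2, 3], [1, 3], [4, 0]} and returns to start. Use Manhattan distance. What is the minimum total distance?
26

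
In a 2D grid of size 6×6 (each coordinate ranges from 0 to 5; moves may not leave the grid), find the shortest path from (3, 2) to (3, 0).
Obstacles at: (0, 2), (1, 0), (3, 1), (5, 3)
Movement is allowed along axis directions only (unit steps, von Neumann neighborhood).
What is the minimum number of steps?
4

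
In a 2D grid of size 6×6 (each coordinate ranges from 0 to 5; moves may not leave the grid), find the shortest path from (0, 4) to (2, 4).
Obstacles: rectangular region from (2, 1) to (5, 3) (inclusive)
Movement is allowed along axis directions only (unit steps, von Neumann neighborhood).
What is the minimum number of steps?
2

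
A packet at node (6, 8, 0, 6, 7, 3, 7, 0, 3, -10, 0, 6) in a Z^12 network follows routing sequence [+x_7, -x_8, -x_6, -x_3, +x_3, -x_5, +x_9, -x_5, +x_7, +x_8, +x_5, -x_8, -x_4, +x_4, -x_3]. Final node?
(6, 8, -1, 6, 6, 2, 9, -1, 4, -10, 0, 6)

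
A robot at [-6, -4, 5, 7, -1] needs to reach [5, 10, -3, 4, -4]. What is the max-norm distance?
14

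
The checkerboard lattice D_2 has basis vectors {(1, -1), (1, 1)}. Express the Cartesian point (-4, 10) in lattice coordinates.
-7b₁ + 3b₂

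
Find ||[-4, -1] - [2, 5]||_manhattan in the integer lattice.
12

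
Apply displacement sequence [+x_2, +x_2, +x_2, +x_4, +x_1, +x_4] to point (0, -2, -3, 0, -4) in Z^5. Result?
(1, 1, -3, 2, -4)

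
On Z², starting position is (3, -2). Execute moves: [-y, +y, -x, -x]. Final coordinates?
(1, -2)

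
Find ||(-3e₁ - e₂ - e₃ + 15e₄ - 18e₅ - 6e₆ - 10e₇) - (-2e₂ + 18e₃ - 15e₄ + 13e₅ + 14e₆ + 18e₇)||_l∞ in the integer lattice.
31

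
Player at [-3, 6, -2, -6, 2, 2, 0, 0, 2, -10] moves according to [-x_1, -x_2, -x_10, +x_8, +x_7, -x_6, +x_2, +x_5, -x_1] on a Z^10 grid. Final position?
(-5, 6, -2, -6, 3, 1, 1, 1, 2, -11)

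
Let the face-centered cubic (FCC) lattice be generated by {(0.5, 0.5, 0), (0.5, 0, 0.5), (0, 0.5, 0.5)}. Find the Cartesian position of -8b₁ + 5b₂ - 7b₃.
(-1.5, -7.5, -1)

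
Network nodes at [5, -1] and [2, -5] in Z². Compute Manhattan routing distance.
7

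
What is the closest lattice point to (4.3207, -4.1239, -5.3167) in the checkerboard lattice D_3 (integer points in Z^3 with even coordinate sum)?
(5, -4, -5)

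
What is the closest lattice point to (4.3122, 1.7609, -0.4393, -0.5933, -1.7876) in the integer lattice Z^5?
(4, 2, 0, -1, -2)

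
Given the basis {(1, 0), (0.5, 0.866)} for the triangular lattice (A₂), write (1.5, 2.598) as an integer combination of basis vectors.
3b₂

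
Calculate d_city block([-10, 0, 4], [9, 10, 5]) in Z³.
30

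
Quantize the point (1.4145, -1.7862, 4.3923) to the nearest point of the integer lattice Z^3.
(1, -2, 4)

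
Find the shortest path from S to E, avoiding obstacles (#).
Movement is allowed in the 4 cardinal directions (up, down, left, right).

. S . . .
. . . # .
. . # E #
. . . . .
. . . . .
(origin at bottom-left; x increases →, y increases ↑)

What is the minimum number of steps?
6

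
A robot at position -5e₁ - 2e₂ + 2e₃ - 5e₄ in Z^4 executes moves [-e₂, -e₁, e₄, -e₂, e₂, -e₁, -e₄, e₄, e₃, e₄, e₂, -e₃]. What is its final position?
(-7, -2, 2, -3)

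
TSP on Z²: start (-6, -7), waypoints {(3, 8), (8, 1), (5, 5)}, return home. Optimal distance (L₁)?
58
(one optimal route: (-6, -7) → (3, 8) → (5, 5) → (8, 1) → (-6, -7))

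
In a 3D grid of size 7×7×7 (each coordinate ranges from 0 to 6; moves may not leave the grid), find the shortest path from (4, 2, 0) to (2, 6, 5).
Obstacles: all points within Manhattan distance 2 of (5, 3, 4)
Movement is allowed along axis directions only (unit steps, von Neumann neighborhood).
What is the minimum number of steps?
11
(one shortest path: (4, 2, 0) → (3, 2, 0) → (2, 2, 0) → (2, 3, 0) → (2, 4, 0) → (2, 5, 0) → (2, 6, 0) → (2, 6, 1) → (2, 6, 2) → (2, 6, 3) → (2, 6, 4) → (2, 6, 5))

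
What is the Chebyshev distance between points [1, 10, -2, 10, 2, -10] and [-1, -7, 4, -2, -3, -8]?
17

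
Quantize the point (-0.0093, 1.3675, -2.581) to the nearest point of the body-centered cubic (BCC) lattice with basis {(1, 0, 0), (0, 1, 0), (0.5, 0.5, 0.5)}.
(-0.5, 1.5, -2.5)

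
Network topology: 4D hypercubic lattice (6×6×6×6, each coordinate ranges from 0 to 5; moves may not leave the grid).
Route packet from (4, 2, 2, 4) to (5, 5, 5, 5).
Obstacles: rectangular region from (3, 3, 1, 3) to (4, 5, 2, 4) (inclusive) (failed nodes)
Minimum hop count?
8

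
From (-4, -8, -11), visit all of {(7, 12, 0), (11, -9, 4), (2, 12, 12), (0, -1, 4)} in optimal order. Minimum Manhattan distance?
90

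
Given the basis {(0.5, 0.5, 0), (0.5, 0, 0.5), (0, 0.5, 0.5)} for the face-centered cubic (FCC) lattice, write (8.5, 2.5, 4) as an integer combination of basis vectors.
7b₁ + 10b₂ - 2b₃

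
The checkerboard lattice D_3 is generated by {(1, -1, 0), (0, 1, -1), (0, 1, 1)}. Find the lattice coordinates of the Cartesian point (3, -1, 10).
3b₁ - 4b₂ + 6b₃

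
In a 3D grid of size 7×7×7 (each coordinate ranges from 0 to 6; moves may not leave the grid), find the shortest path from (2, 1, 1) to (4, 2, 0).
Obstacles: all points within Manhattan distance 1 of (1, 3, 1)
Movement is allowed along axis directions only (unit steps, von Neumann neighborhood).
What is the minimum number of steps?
4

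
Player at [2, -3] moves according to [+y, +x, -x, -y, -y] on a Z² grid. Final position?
(2, -4)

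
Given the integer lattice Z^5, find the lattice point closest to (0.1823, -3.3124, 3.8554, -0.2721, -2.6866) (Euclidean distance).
(0, -3, 4, 0, -3)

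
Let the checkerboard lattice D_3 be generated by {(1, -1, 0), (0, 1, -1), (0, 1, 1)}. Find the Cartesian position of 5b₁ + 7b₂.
(5, 2, -7)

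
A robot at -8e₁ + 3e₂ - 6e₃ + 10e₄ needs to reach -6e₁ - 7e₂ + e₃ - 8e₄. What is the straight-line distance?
21.8403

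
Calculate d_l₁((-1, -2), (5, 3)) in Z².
11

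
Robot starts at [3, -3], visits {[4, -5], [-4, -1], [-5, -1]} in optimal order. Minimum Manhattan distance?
16
(one optimal route: (3, -3) → (4, -5) → (-4, -1) → (-5, -1))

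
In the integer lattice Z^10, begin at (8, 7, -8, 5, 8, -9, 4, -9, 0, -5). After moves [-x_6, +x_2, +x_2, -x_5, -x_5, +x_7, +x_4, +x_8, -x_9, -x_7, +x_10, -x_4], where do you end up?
(8, 9, -8, 5, 6, -10, 4, -8, -1, -4)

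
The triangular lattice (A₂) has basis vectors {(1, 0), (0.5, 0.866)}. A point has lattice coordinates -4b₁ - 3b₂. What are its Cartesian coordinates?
(-5.5, -2.598)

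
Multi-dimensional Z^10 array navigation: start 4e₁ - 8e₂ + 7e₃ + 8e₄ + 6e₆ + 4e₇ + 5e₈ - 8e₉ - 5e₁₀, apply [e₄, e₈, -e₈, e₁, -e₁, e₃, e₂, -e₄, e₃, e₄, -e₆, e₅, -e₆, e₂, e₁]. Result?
(5, -6, 9, 9, 1, 4, 4, 5, -8, -5)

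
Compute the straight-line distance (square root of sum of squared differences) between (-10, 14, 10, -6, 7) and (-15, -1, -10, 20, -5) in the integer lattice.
38.3406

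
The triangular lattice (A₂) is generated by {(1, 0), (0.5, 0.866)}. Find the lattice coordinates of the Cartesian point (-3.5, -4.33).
-b₁ - 5b₂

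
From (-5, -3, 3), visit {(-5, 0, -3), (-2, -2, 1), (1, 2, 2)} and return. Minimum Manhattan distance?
36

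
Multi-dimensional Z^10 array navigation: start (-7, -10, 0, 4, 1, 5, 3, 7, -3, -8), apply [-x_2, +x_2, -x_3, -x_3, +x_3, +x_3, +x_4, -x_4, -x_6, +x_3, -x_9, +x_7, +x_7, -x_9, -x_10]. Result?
(-7, -10, 1, 4, 1, 4, 5, 7, -5, -9)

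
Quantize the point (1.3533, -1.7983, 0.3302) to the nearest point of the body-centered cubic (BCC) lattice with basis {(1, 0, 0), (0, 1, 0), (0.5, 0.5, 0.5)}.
(1.5, -1.5, 0.5)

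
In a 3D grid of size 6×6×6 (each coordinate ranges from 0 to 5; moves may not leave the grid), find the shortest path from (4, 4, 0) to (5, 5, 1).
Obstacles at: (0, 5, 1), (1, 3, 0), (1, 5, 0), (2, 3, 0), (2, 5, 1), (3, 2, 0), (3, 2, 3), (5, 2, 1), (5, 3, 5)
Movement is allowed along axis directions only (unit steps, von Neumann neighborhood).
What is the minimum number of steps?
3
(one shortest path: (4, 4, 0) → (5, 4, 0) → (5, 5, 0) → (5, 5, 1))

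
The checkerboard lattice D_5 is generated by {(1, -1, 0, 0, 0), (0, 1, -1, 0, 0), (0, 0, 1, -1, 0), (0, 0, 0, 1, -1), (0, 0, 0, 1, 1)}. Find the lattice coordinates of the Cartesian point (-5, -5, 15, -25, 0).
-5b₁ - 10b₂ + 5b₃ - 10b₄ - 10b₅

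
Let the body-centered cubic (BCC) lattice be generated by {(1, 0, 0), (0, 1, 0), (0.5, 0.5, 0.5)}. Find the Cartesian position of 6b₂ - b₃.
(-0.5, 5.5, -0.5)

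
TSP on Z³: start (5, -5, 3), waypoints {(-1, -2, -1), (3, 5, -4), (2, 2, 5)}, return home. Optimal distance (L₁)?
52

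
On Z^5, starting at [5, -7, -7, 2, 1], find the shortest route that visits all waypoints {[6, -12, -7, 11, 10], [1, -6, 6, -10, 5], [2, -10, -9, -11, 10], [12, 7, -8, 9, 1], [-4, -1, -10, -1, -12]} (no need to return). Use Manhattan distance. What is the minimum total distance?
174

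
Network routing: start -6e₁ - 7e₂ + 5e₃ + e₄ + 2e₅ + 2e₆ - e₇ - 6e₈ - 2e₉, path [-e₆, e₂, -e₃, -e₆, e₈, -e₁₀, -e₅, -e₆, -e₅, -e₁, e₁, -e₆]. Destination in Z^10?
(-6, -6, 4, 1, 0, -2, -1, -5, -2, -1)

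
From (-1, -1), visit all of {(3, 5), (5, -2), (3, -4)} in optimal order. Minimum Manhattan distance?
20
(one optimal route: (-1, -1) → (5, -2) → (3, -4) → (3, 5))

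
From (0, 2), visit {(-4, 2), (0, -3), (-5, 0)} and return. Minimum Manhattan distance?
20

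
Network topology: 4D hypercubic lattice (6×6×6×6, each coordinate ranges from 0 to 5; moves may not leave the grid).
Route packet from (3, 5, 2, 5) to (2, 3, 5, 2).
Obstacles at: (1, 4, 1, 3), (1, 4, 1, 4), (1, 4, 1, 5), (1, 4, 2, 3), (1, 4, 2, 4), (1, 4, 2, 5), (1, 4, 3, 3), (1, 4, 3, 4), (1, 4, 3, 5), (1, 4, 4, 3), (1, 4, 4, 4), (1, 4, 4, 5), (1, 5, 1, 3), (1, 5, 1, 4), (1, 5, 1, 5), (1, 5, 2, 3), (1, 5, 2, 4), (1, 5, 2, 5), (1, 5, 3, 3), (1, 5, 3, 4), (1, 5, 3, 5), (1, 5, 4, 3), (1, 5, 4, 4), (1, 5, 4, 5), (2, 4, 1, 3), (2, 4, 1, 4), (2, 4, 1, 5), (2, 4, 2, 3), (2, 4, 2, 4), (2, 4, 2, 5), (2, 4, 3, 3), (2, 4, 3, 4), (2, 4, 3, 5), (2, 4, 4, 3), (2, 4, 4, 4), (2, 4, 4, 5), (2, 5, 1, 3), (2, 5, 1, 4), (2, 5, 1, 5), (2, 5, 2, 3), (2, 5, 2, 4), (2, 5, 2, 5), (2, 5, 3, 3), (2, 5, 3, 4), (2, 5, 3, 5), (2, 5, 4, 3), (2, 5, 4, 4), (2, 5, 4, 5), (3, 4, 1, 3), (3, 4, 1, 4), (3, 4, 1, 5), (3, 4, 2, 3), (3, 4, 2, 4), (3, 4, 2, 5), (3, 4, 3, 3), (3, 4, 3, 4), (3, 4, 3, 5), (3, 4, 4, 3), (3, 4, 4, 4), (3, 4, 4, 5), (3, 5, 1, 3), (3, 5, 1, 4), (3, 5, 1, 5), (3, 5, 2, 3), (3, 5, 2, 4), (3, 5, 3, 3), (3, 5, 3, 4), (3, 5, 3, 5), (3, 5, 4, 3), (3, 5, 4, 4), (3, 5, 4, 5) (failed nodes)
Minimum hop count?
11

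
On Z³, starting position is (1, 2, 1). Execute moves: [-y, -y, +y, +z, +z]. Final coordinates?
(1, 1, 3)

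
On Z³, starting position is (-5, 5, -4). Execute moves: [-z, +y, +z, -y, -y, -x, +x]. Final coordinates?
(-5, 4, -4)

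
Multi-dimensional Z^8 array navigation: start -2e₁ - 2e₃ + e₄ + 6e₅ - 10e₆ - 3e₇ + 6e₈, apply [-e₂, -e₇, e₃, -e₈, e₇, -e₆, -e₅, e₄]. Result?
(-2, -1, -1, 2, 5, -11, -3, 5)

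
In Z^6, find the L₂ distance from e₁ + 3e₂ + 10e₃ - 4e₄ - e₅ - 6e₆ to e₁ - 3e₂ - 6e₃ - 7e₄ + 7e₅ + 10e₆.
24.9199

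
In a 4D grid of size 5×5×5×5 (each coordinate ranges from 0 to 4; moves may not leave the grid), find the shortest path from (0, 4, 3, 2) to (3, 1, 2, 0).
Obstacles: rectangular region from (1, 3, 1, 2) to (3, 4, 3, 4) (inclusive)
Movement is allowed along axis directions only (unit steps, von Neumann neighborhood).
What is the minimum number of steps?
9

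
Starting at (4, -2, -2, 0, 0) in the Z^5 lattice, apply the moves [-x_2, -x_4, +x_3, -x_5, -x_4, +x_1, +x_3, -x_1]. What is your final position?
(4, -3, 0, -2, -1)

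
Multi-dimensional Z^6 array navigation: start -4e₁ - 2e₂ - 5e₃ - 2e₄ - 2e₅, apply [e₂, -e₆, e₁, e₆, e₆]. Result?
(-3, -1, -5, -2, -2, 1)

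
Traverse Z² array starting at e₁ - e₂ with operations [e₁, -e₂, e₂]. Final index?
(2, -1)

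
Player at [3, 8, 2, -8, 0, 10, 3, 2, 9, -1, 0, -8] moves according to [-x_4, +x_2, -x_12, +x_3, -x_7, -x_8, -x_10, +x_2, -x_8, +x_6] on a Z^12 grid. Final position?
(3, 10, 3, -9, 0, 11, 2, 0, 9, -2, 0, -9)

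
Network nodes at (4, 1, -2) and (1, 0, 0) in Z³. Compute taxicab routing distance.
6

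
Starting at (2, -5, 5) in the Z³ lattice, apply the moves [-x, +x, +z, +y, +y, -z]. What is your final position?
(2, -3, 5)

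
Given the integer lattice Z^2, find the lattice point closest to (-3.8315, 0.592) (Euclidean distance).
(-4, 1)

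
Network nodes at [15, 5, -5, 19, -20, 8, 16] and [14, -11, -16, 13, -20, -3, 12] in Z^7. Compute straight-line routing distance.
23.4734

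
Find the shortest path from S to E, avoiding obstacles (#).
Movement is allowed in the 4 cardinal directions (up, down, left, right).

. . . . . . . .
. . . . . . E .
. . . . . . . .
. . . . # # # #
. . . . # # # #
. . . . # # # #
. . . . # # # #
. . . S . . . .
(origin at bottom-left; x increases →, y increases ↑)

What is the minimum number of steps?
9
(one shortest path: (3, 0) → (3, 1) → (3, 2) → (3, 3) → (3, 4) → (3, 5) → (4, 5) → (5, 5) → (6, 5) → (6, 6))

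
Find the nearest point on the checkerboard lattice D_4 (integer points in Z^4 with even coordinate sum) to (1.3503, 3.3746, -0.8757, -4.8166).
(1, 3, -1, -5)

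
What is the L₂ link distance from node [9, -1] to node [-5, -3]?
14.1421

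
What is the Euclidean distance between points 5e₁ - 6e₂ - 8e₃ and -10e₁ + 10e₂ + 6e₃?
26.0192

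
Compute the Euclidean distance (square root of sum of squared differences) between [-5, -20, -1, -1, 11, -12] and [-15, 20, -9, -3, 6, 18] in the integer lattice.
51.8941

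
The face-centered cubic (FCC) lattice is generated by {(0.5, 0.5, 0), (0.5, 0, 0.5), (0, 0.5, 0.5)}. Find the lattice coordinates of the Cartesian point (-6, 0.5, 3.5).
-9b₁ - 3b₂ + 10b₃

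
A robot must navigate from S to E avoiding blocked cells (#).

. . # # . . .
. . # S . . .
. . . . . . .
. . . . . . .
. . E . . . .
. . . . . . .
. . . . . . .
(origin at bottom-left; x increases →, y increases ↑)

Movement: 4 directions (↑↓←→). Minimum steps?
4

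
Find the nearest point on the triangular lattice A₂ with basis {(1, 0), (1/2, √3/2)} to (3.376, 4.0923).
(3.5, 4.33)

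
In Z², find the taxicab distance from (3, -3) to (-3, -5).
8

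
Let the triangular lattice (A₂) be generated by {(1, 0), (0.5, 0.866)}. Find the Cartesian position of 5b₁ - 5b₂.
(2.5, -4.33)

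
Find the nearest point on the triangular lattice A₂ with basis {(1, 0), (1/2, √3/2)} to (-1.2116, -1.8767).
(-1, -1.732)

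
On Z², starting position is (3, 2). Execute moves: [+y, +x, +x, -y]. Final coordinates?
(5, 2)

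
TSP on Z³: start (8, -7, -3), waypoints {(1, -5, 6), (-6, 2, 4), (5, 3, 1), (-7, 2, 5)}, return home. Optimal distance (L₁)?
68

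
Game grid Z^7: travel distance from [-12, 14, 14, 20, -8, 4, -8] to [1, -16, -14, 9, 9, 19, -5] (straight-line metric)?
49.97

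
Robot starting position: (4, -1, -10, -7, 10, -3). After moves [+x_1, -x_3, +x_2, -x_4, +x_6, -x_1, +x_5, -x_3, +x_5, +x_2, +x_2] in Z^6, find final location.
(4, 2, -12, -8, 12, -2)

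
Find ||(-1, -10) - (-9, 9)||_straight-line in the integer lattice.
20.6155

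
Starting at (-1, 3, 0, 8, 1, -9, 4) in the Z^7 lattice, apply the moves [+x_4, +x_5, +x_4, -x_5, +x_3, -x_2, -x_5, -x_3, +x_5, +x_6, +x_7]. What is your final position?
(-1, 2, 0, 10, 1, -8, 5)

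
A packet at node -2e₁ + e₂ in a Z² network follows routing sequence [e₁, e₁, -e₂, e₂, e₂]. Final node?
(0, 2)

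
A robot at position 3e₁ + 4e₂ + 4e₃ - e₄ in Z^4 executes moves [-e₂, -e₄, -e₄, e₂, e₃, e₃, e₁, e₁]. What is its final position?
(5, 4, 6, -3)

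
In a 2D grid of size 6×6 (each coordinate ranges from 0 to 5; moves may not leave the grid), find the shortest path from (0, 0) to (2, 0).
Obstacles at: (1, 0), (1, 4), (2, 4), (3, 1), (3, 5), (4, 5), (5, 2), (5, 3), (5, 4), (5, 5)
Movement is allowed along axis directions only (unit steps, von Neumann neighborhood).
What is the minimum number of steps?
4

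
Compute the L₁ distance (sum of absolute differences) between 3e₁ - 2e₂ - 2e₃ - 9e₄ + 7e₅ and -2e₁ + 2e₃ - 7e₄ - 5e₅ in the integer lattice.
25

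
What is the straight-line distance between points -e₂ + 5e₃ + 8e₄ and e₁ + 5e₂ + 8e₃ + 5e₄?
7.4162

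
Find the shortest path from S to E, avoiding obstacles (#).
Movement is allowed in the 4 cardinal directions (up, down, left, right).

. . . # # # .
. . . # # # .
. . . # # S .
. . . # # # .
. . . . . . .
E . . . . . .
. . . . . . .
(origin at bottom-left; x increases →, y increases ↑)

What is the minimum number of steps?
10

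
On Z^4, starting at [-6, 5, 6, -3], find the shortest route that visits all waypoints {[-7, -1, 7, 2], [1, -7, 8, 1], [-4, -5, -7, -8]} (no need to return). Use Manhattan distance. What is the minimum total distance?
60
(one optimal route: (-6, 5, 6, -3) → (-7, -1, 7, 2) → (1, -7, 8, 1) → (-4, -5, -7, -8))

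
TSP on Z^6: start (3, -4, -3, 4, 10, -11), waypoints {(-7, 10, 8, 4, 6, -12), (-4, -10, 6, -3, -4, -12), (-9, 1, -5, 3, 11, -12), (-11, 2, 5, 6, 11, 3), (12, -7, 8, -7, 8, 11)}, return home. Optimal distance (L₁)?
250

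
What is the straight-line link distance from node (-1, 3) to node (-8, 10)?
9.89949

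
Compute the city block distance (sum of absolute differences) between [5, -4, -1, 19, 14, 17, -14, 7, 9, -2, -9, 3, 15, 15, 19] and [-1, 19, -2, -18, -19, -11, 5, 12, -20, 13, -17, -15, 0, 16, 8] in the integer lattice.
249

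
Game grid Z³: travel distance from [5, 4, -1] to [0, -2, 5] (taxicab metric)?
17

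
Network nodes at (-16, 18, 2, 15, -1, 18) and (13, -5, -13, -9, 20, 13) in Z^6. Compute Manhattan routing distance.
117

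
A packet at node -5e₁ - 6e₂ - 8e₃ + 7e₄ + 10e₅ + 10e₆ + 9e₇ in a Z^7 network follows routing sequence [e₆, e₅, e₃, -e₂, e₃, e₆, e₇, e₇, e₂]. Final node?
(-5, -6, -6, 7, 11, 12, 11)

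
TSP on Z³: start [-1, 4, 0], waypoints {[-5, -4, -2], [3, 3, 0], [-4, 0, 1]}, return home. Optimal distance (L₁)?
38
(one optimal route: (-1, 4, 0) → (-5, -4, -2) → (-4, 0, 1) → (3, 3, 0) → (-1, 4, 0))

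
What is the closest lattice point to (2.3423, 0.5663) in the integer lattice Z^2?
(2, 1)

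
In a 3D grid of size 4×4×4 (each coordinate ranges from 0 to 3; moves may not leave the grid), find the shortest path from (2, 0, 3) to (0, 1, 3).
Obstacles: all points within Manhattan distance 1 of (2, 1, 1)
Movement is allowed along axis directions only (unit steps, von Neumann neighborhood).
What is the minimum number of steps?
3
(one shortest path: (2, 0, 3) → (1, 0, 3) → (0, 0, 3) → (0, 1, 3))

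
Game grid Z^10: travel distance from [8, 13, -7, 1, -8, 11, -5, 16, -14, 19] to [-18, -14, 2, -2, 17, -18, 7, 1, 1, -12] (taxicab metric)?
192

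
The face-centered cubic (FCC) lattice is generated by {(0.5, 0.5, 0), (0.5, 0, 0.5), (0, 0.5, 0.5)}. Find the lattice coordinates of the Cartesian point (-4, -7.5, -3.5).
-8b₁ - 7b₃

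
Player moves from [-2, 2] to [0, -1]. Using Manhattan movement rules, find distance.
5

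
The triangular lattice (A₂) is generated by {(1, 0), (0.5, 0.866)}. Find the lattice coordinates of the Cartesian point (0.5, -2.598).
2b₁ - 3b₂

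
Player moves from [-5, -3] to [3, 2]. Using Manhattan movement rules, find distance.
13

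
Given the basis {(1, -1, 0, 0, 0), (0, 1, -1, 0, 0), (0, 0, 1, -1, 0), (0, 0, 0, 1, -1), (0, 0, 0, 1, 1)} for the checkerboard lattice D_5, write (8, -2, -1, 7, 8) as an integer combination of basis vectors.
8b₁ + 6b₂ + 5b₃ + 2b₄ + 10b₅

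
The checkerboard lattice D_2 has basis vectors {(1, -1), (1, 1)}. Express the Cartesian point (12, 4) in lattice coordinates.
4b₁ + 8b₂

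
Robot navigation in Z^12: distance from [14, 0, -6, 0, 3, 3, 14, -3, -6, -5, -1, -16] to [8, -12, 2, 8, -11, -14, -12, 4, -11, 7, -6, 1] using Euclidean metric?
44.7325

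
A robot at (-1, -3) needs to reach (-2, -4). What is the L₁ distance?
2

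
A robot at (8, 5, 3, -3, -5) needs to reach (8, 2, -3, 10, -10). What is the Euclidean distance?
15.4596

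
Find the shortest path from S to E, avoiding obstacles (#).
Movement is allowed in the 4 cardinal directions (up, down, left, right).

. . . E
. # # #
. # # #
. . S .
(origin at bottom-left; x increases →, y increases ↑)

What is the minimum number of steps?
8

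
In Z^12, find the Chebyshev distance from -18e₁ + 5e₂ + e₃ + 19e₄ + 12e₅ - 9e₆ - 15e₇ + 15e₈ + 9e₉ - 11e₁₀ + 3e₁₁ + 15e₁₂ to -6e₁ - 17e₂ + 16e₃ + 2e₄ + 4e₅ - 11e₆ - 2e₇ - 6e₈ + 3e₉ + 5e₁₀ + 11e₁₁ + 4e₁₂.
22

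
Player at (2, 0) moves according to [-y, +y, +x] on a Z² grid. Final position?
(3, 0)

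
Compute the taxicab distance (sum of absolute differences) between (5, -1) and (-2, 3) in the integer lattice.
11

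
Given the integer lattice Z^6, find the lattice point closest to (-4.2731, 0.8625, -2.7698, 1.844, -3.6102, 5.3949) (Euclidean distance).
(-4, 1, -3, 2, -4, 5)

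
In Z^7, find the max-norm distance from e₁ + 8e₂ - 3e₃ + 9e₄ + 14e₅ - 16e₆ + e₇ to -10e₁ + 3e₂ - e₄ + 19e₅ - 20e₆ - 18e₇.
19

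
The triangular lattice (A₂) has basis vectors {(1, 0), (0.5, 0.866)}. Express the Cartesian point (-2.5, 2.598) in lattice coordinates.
-4b₁ + 3b₂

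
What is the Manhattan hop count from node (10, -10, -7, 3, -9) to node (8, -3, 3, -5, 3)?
39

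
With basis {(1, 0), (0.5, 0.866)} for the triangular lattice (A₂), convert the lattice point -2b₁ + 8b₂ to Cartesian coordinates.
(2, 6.928)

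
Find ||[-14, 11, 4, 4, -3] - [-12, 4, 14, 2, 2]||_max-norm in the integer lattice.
10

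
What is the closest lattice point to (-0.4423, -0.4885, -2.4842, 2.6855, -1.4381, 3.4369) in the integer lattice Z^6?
(0, 0, -2, 3, -1, 3)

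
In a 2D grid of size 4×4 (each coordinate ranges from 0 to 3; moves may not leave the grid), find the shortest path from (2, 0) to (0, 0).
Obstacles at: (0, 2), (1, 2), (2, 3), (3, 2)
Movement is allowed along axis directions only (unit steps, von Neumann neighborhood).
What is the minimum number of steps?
2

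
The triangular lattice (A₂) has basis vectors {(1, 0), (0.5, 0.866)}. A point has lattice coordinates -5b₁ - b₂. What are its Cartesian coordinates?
(-5.5, -0.866)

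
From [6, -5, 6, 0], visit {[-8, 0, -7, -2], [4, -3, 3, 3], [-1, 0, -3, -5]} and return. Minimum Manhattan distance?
80
(one optimal route: (6, -5, 6, 0) → (-8, 0, -7, -2) → (-1, 0, -3, -5) → (4, -3, 3, 3) → (6, -5, 6, 0))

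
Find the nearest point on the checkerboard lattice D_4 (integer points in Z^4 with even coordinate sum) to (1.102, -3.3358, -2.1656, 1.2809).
(1, -4, -2, 1)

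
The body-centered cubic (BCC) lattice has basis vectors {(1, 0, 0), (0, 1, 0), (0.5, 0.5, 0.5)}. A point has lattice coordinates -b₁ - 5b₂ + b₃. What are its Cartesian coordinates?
(-0.5, -4.5, 0.5)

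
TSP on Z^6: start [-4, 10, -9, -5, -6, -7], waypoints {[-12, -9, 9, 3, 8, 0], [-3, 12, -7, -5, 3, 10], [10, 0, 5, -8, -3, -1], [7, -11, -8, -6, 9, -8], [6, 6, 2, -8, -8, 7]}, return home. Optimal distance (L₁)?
262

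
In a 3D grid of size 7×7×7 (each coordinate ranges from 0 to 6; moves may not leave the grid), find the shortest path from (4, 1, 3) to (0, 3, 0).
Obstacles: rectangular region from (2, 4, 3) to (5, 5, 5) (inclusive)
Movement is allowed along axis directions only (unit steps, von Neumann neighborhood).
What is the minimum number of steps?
9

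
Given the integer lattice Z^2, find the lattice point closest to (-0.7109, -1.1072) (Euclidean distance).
(-1, -1)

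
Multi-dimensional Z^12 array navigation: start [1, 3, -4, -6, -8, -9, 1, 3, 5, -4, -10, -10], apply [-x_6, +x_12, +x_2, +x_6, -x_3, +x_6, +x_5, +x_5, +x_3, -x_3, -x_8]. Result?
(1, 4, -5, -6, -6, -8, 1, 2, 5, -4, -10, -9)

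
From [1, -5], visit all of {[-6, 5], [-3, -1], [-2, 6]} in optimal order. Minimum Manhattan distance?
21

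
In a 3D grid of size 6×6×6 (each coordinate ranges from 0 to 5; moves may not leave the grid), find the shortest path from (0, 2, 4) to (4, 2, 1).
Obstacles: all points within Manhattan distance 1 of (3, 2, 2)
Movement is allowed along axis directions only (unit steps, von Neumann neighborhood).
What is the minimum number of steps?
9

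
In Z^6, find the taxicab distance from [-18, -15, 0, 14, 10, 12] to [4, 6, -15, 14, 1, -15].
94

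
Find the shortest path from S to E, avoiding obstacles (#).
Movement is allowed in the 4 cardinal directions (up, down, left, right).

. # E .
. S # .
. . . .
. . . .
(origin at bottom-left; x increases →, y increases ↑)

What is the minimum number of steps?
6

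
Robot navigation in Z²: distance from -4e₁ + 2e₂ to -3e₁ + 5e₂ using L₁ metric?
4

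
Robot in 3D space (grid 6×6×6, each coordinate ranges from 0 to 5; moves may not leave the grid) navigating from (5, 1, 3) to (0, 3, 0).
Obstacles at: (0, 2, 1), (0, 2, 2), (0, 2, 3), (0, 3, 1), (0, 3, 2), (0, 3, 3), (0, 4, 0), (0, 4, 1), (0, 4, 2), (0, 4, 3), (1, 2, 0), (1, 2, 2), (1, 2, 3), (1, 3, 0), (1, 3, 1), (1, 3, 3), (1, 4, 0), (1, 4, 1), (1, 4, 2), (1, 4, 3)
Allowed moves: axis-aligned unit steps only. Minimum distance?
10
(one shortest path: (5, 1, 3) → (4, 1, 3) → (3, 1, 3) → (2, 1, 3) → (1, 1, 3) → (0, 1, 3) → (0, 1, 2) → (0, 1, 1) → (0, 1, 0) → (0, 2, 0) → (0, 3, 0))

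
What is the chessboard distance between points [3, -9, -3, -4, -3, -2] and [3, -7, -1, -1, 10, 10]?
13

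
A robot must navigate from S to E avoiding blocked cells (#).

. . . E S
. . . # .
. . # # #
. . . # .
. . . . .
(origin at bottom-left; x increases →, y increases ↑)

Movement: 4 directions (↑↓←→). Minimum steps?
1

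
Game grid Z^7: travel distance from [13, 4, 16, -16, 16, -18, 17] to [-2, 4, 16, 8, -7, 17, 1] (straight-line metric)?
53.0189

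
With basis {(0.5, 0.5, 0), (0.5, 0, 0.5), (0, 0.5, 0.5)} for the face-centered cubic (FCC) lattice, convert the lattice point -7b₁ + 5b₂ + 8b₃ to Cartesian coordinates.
(-1, 0.5, 6.5)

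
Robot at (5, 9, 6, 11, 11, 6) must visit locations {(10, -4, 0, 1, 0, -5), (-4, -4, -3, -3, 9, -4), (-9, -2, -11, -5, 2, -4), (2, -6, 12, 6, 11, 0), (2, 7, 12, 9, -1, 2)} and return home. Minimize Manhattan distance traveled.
214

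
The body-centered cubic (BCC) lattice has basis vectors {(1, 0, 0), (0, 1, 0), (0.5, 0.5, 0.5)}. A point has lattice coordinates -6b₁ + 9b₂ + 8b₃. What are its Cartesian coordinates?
(-2, 13, 4)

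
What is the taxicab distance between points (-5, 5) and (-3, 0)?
7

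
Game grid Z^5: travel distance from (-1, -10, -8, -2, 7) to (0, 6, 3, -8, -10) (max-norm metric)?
17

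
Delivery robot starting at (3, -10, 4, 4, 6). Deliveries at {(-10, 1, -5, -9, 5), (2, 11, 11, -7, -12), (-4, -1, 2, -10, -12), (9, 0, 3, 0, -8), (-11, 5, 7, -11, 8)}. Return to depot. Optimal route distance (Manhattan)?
206
(one optimal route: (3, -10, 4, 4, 6) → (9, 0, 3, 0, -8) → (2, 11, 11, -7, -12) → (-4, -1, 2, -10, -12) → (-10, 1, -5, -9, 5) → (-11, 5, 7, -11, 8) → (3, -10, 4, 4, 6))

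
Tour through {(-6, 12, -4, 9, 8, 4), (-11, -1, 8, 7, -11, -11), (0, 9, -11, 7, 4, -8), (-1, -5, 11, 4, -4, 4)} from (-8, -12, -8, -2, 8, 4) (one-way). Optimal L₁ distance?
175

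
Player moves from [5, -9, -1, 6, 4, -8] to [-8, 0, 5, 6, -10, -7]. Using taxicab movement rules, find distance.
43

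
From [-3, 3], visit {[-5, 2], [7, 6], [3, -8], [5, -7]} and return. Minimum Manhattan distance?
52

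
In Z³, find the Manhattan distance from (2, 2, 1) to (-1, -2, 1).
7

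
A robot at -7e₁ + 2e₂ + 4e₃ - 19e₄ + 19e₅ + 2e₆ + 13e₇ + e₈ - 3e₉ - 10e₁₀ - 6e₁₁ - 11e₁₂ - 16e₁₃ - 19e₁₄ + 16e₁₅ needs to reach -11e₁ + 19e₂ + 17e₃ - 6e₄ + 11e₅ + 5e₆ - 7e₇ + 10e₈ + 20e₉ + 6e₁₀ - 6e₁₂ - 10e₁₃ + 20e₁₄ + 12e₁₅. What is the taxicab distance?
186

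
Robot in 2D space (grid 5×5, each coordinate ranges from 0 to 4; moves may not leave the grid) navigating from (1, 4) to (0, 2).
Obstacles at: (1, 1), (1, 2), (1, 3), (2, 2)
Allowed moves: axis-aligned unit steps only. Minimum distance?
3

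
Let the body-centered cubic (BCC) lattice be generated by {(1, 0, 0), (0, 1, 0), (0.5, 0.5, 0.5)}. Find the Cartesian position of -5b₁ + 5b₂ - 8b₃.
(-9, 1, -4)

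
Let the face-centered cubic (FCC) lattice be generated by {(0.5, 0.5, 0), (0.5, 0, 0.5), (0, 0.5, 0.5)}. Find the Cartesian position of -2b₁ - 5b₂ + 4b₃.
(-3.5, 1, -0.5)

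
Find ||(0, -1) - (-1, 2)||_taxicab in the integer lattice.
4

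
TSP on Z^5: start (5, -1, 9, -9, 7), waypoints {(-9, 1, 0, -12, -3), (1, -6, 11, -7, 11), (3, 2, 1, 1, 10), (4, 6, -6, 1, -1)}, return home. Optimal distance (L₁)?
146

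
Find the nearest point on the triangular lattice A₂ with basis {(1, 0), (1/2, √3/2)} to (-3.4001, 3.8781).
(-3.5, 4.33)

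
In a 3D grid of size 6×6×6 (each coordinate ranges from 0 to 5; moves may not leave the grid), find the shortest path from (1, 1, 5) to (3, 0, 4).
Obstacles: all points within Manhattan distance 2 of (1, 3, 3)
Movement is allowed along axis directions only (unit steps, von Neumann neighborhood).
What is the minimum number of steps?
4
(one shortest path: (1, 1, 5) → (2, 1, 5) → (3, 1, 5) → (3, 0, 5) → (3, 0, 4))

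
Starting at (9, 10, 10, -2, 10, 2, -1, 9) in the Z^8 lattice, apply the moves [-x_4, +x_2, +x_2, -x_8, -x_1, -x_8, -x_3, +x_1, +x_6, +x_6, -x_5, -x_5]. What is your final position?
(9, 12, 9, -3, 8, 4, -1, 7)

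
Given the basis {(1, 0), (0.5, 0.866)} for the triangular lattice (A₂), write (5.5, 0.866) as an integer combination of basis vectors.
5b₁ + b₂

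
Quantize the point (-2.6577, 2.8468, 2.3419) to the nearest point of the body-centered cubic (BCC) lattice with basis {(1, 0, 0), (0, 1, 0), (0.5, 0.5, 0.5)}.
(-2.5, 2.5, 2.5)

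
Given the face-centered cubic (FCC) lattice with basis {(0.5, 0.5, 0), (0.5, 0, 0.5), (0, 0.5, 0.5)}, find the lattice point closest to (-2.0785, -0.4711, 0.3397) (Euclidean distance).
(-2, -0.5, 0.5)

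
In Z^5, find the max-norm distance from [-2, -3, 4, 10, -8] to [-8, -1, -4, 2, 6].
14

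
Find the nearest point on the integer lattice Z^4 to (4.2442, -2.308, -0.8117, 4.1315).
(4, -2, -1, 4)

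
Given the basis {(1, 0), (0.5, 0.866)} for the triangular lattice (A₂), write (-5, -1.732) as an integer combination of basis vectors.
-4b₁ - 2b₂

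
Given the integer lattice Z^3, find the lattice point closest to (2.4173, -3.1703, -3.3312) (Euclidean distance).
(2, -3, -3)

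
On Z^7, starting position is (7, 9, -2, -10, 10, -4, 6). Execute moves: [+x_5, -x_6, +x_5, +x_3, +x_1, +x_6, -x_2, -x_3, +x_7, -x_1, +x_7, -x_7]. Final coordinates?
(7, 8, -2, -10, 12, -4, 7)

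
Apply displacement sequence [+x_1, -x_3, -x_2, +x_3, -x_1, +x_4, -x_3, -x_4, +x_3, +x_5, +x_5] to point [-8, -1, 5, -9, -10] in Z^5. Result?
(-8, -2, 5, -9, -8)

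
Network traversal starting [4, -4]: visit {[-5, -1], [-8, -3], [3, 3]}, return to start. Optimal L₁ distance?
38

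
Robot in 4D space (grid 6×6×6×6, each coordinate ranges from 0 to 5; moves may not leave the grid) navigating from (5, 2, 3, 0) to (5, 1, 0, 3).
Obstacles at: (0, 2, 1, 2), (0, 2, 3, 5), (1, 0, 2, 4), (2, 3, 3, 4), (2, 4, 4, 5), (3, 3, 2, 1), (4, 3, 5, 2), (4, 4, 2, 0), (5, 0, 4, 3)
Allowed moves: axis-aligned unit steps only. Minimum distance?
7
(one shortest path: (5, 2, 3, 0) → (5, 1, 3, 0) → (5, 1, 2, 0) → (5, 1, 1, 0) → (5, 1, 0, 0) → (5, 1, 0, 1) → (5, 1, 0, 2) → (5, 1, 0, 3))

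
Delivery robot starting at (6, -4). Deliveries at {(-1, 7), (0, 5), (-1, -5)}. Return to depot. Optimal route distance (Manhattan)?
38
(one optimal route: (6, -4) → (0, 5) → (-1, 7) → (-1, -5) → (6, -4))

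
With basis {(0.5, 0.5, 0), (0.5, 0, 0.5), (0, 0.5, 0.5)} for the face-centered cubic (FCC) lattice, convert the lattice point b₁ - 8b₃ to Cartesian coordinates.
(0.5, -3.5, -4)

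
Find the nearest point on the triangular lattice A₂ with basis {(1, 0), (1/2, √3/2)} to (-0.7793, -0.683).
(-0.5, -0.866)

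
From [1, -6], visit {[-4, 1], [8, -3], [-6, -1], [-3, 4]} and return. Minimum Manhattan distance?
48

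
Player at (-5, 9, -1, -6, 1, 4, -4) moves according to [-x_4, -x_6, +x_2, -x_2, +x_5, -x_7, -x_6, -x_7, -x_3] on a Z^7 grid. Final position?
(-5, 9, -2, -7, 2, 2, -6)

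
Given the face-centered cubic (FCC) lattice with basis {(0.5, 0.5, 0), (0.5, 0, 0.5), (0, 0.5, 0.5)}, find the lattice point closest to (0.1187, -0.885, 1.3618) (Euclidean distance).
(0, -1, 1)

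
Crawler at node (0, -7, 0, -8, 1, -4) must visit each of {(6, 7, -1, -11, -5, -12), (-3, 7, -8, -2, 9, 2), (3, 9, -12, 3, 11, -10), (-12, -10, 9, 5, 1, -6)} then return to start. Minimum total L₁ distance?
222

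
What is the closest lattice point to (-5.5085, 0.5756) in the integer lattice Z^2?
(-6, 1)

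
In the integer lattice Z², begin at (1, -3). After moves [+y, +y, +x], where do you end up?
(2, -1)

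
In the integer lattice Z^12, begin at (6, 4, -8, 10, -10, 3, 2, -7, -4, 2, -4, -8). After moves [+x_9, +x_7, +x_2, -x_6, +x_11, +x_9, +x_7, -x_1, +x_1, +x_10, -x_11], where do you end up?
(6, 5, -8, 10, -10, 2, 4, -7, -2, 3, -4, -8)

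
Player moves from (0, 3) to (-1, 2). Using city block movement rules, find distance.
2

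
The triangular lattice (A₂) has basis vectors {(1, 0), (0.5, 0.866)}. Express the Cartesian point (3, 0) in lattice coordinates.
3b₁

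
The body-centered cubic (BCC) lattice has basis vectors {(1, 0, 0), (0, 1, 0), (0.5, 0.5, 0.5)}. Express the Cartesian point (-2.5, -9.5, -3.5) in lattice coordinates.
b₁ - 6b₂ - 7b₃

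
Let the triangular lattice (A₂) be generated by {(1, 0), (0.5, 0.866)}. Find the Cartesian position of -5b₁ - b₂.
(-5.5, -0.866)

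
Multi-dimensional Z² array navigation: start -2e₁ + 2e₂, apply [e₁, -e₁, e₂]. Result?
(-2, 3)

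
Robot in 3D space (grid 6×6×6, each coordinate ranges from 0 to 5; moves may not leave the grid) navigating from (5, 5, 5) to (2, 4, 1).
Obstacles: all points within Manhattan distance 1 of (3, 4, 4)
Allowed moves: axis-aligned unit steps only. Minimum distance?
8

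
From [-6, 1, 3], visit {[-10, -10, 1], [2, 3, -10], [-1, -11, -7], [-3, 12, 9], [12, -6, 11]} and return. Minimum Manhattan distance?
150
(one optimal route: (-6, 1, 3) → (-10, -10, 1) → (-1, -11, -7) → (2, 3, -10) → (12, -6, 11) → (-3, 12, 9) → (-6, 1, 3))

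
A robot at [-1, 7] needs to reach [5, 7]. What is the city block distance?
6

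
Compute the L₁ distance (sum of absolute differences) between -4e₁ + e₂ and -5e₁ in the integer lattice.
2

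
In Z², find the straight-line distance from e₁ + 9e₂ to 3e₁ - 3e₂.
12.1655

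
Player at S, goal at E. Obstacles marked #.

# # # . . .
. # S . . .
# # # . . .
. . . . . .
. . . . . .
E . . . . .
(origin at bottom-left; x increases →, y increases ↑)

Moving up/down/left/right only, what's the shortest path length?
8
(one shortest path: (2, 4) → (3, 4) → (3, 3) → (3, 2) → (2, 2) → (1, 2) → (0, 2) → (0, 1) → (0, 0))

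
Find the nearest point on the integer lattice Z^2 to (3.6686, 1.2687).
(4, 1)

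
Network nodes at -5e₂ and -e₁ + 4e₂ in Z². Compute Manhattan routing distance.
10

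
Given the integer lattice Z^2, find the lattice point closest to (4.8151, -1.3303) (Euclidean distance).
(5, -1)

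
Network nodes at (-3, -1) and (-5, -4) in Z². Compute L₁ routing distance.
5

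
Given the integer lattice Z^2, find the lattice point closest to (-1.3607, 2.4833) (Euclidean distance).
(-1, 2)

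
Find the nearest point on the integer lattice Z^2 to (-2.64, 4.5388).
(-3, 5)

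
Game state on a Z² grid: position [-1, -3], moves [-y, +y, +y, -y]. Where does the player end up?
(-1, -3)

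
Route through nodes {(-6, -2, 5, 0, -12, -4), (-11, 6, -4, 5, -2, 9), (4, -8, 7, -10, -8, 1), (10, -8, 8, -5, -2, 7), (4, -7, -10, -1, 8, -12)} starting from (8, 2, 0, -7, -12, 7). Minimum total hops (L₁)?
214
(one optimal route: (8, 2, 0, -7, -12, 7) → (10, -8, 8, -5, -2, 7) → (4, -8, 7, -10, -8, 1) → (-6, -2, 5, 0, -12, -4) → (-11, 6, -4, 5, -2, 9) → (4, -7, -10, -1, 8, -12))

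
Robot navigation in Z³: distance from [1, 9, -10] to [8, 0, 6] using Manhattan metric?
32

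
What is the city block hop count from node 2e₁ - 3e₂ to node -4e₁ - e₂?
8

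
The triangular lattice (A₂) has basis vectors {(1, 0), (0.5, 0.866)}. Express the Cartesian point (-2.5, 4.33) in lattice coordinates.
-5b₁ + 5b₂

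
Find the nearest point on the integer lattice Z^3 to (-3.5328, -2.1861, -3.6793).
(-4, -2, -4)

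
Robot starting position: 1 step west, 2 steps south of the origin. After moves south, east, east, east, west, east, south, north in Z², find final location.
(2, -3)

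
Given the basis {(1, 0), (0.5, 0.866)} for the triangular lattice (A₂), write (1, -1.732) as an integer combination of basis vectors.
2b₁ - 2b₂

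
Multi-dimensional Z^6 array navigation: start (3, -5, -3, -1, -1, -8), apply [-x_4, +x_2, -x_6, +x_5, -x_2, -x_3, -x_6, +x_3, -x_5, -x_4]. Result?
(3, -5, -3, -3, -1, -10)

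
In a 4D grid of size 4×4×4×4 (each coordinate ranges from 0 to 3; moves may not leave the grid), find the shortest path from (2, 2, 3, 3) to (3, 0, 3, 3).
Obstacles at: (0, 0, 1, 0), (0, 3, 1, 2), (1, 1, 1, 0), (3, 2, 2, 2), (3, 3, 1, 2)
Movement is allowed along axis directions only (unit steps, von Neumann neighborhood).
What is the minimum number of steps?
3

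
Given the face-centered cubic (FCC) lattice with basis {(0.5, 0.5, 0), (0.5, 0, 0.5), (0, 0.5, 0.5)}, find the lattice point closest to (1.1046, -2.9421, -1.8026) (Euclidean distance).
(1, -3, -2)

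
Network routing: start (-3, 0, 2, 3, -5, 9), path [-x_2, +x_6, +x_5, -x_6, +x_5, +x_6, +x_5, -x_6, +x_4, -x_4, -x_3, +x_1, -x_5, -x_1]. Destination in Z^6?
(-3, -1, 1, 3, -3, 9)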